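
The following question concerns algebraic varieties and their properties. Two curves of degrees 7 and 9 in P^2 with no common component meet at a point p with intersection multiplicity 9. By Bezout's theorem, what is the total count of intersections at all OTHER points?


By Bezout's theorem, the total intersection number is d1 * d2.
Total = 7 * 9 = 63
Intersection multiplicity at p = 9
Remaining intersections = 63 - 9 = 54

54


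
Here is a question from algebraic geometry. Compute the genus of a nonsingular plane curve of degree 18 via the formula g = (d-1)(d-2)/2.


Using the genus formula for smooth plane curves:
g = (d-1)(d-2)/2
g = (18-1)(18-2)/2
g = 17*16/2
g = 272/2 = 136

136


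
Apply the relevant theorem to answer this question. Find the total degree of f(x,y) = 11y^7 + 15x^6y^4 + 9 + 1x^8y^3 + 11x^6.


Examine each term for its total degree (sum of exponents).
  Term '11y^7' has total degree 0+7 = 7.
  Term '15x^6y^4' has total degree 6+4 = 10.
  Term '9' has total degree 0+0 = 0.
  Term '1x^8y^3' has total degree 8+3 = 11.
  Term '11x^6' has total degree 6+0 = 6.
The maximum total degree among all terms is 11.

11


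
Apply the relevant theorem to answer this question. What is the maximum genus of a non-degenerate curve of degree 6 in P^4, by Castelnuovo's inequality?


Castelnuovo's bound: write d - 1 = m(r-1) + epsilon with 0 <= epsilon < r-1.
d - 1 = 6 - 1 = 5
r - 1 = 4 - 1 = 3
5 = 1*3 + 2, so m = 1, epsilon = 2
pi(d, r) = m(m-1)(r-1)/2 + m*epsilon
= 1*0*3/2 + 1*2
= 0/2 + 2
= 0 + 2 = 2

2


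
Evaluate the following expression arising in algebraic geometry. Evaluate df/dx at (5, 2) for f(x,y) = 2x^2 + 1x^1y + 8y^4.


df/dx = 2*2*x^1 + 1*1*x^0*y
At (5,2): 2*2*5^1 + 1*1*5^0*2
= 20 + 2
= 22

22


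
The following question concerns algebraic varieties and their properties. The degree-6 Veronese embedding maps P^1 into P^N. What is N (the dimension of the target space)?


The Veronese embedding v_d: P^n -> P^N maps each point to all
degree-d monomials in n+1 homogeneous coordinates.
N = C(n+d, d) - 1
N = C(1+6, 6) - 1
N = C(7, 6) - 1
C(7, 6) = 7
N = 7 - 1 = 6

6


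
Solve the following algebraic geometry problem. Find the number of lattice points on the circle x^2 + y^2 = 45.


Systematically check integer values of x where x^2 <= 45.
For each valid x, check if 45 - x^2 is a perfect square.
x=3: 45 - 9 = 36, sqrt = 6 (valid)
x=6: 45 - 36 = 9, sqrt = 3 (valid)
Total integer solutions found: 8

8


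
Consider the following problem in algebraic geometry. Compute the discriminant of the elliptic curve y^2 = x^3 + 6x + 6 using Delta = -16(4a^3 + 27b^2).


Compute each component:
4a^3 = 4*6^3 = 4*216 = 864
27b^2 = 27*6^2 = 27*36 = 972
4a^3 + 27b^2 = 864 + 972 = 1836
Delta = -16*1836 = -29376

-29376


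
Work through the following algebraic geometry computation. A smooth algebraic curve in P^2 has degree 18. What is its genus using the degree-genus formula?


Using the genus formula for smooth plane curves:
g = (d-1)(d-2)/2
g = (18-1)(18-2)/2
g = 17*16/2
g = 272/2 = 136

136


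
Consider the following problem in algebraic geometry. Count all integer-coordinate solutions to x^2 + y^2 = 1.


Systematically check integer values of x where x^2 <= 1.
For each valid x, check if 1 - x^2 is a perfect square.
x=0: 1 - 0 = 1, sqrt = 1 (valid)
x=1: 1 - 1 = 0, sqrt = 0 (valid)
Total integer solutions found: 4

4


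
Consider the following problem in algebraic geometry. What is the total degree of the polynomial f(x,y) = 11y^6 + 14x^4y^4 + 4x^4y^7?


Examine each term for its total degree (sum of exponents).
  Term '11y^6' has total degree 0+6 = 6.
  Term '14x^4y^4' has total degree 4+4 = 8.
  Term '4x^4y^7' has total degree 4+7 = 11.
The maximum total degree among all terms is 11.

11


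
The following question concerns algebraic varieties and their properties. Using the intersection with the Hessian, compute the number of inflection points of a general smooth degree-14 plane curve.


For a general smooth plane curve C of degree d, the inflection points are
the intersection of C with its Hessian curve, which has degree 3(d-2).
By Bezout, the total intersection number is d * 3(d-2) = 14 * 36 = 504.
For a general curve every flex is ordinary, so each contributes
multiplicity 1 to C·Hess(C), and the number of distinct inflection
points is 3d(d-2).
Inflection points = 3*14*(14-2) = 3*14*12 = 504

504


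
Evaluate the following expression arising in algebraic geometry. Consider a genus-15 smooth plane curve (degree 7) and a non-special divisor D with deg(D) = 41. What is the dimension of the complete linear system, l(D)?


First, compute the genus of a smooth plane curve of degree 7:
g = (d-1)(d-2)/2 = (7-1)(7-2)/2 = 15
For a non-special divisor D (i.e., h^1(D) = 0), Riemann-Roch gives:
l(D) = deg(D) - g + 1
Since deg(D) = 41 >= 2g - 1 = 29, D is non-special.
l(D) = 41 - 15 + 1 = 27

27


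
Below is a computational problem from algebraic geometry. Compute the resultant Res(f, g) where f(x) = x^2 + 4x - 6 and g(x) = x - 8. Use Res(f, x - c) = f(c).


For Res(f, x - c), we evaluate f at x = c.
f(8) = 8^2 + 4*8 - 6
= 64 + 32 - 6
= 96 - 6 = 90
Res(f, g) = 90

90


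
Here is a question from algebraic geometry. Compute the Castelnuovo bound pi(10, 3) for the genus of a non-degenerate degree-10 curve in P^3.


Castelnuovo's bound: write d - 1 = m(r-1) + epsilon with 0 <= epsilon < r-1.
d - 1 = 10 - 1 = 9
r - 1 = 3 - 1 = 2
9 = 4*2 + 1, so m = 4, epsilon = 1
pi(d, r) = m(m-1)(r-1)/2 + m*epsilon
= 4*3*2/2 + 4*1
= 24/2 + 4
= 12 + 4 = 16

16


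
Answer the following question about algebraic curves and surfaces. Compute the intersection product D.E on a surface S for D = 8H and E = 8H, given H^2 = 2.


Using bilinearity of the intersection pairing on a surface S:
(aH).(bH) = ab * (H.H)
We have H^2 = 2.
D.E = (8H).(8H) = 8*8*2
= 64*2
= 128

128


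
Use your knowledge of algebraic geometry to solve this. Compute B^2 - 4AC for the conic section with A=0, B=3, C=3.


The discriminant of a conic Ax^2 + Bxy + Cy^2 + ... = 0 is B^2 - 4AC.
B^2 = 3^2 = 9
4AC = 4*0*3 = 0
Discriminant = 9 + 0 = 9

9


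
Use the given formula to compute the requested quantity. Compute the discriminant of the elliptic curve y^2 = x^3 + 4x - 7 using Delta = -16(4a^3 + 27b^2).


Compute each component:
4a^3 = 4*4^3 = 4*64 = 256
27b^2 = 27*(-7)^2 = 27*49 = 1323
4a^3 + 27b^2 = 256 + 1323 = 1579
Delta = -16*1579 = -25264

-25264


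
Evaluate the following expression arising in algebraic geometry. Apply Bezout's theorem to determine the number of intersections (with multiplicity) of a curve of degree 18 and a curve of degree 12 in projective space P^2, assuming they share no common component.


Bezout's theorem states the intersection count equals the product of degrees.
Intersection count = 18 * 12 = 216

216


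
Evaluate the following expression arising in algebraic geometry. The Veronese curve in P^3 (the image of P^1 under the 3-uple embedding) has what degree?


The rational normal curve in P^3 is the image of P^1 under the 3-uple Veronese.
A general hyperplane in P^3 pulls back to a degree-3 form on P^1, which has 3 zeros,
so the curve meets a general hyperplane in 3 points. Degree = 3.

3


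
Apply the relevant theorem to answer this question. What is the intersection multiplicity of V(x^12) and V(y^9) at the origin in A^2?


The intersection multiplicity of V(x^a) and V(y^b) at the origin is:
I(O; V(x^12), V(y^9)) = dim_k(k[x,y]/(x^12, y^9))
A basis for k[x,y]/(x^12, y^9) is the set of monomials x^i * y^j
where 0 <= i < 12 and 0 <= j < 9.
The number of such monomials is 12 * 9 = 108

108


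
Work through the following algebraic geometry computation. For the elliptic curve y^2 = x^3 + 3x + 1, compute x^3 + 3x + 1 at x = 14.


Compute x^3 + 3x + 1 at x = 14:
x^3 = 14^3 = 2744
3*x = 3*14 = 42
Sum: 2744 + 42 + 1 = 2787

2787


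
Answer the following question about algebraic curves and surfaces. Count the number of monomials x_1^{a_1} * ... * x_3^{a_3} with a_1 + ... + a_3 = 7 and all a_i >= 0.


The number of degree-7 monomials in 3 variables is C(d+n-1, n-1).
= C(7+3-1, 3-1) = C(9, 2)
= 36

36


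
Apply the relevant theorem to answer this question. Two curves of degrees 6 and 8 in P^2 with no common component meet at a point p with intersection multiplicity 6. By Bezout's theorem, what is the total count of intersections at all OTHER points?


By Bezout's theorem, the total intersection number is d1 * d2.
Total = 6 * 8 = 48
Intersection multiplicity at p = 6
Remaining intersections = 48 - 6 = 42

42


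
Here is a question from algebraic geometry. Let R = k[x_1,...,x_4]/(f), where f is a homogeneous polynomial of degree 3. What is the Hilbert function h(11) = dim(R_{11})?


For R = k[x_1,...,x_n]/(f) with f homogeneous of degree e:
The Hilbert series is (1 - t^e)/(1 - t)^n.
So h(d) = C(d+n-1, n-1) - C(d-e+n-1, n-1) for d >= e.
With n=4, e=3, d=11:
C(11+4-1, 4-1) = C(14, 3) = 364
C(11-3+4-1, 4-1) = C(11, 3) = 165
h(11) = 364 - 165 = 199

199


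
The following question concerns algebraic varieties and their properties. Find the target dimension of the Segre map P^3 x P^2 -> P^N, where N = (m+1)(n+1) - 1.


The Segre embedding maps P^m x P^n into P^N via
all products of coordinates from each factor.
N = (m+1)(n+1) - 1
N = (3+1)(2+1) - 1
N = 4*3 - 1
N = 12 - 1 = 11

11


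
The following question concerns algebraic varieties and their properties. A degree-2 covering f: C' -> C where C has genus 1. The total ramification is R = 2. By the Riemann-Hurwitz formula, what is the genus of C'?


Riemann-Hurwitz formula: 2g' - 2 = d(2g - 2) + R
Given: d = 2, g = 1, R = 2
2g' - 2 = 2*(2*1 - 2) + 2
2g' - 2 = 2*0 + 2
2g' - 2 = 0 + 2 = 2
2g' = 4
g' = 2

2


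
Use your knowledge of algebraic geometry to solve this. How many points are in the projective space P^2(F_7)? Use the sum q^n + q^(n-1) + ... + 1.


P^2(F_7) has (q^(n+1) - 1)/(q - 1) points.
= 7^2 + 7^1 + 7^0
= 49 + 7 + 1
= 57

57


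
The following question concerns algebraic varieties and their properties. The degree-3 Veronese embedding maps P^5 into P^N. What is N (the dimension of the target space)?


The Veronese embedding v_d: P^n -> P^N maps each point to all
degree-d monomials in n+1 homogeneous coordinates.
N = C(n+d, d) - 1
N = C(5+3, 3) - 1
N = C(8, 3) - 1
C(8, 3) = 56
N = 56 - 1 = 55

55


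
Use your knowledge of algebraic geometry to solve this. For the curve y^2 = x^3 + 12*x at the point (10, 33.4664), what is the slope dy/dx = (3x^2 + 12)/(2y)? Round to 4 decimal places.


Using implicit differentiation of y^2 = x^3 + 12*x:
2y * dy/dx = 3x^2 + 12
dy/dx = (3x^2 + 12)/(2y)
Numerator: 3*10^2 + 12 = 312
Denominator: 2*33.4664 = 66.9328
dy/dx = 312/66.9328 = 4.6614

4.6614


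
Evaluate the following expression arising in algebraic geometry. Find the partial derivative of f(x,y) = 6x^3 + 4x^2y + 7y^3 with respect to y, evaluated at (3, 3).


df/dy = 4*x^2 + 3*7*y^2
At (3,3): 4*3^2 + 3*7*3^2
= 36 + 189
= 225

225


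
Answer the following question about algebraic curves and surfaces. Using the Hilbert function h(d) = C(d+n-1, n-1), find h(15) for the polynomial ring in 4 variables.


The Hilbert function for the polynomial ring in 4 variables is:
h(d) = C(d+n-1, n-1)
h(15) = C(15+4-1, 4-1) = C(18, 3)
= 18! / (3! * 15!)
= 816

816


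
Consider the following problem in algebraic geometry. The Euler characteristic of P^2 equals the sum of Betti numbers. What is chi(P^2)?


The complex projective space P^2 has one cell in each even real dimension 0, 2, ..., 4.
The cohomology groups are H^{2k}(P^2) = Z for k = 0,...,2, and 0 otherwise.
Euler characteristic = sum of Betti numbers = 1 per even-dimensional cohomology group.
chi(P^2) = 2 + 1 = 3

3


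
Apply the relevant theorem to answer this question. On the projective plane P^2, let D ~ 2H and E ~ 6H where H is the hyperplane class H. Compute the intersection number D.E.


Using bilinearity of the intersection pairing on the projective plane P^2:
(aH).(bH) = ab * (H.H)
We have H^2 = 1 (Bezout).
D.E = (2H).(6H) = 2*6*1
= 12*1
= 12

12


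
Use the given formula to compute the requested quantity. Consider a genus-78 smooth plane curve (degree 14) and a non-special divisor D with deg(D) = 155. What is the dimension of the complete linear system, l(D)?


First, compute the genus of a smooth plane curve of degree 14:
g = (d-1)(d-2)/2 = (14-1)(14-2)/2 = 78
For a non-special divisor D (i.e., h^1(D) = 0), Riemann-Roch gives:
l(D) = deg(D) - g + 1
Since deg(D) = 155 >= 2g - 1 = 155, D is non-special.
l(D) = 155 - 78 + 1 = 78

78


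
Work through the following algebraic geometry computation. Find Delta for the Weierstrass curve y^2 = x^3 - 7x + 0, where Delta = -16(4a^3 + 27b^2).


Compute each component:
4a^3 = 4*(-7)^3 = 4*(-343) = -1372
27b^2 = 27*0^2 = 27*0 = 0
4a^3 + 27b^2 = -1372 + 0 = -1372
Delta = -16*(-1372) = 21952

21952


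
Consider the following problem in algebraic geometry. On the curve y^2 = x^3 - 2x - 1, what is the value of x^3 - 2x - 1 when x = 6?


Compute x^3 - 2x - 1 at x = 6:
x^3 = 6^3 = 216
(-2)*x = (-2)*6 = -12
Sum: 216 - 12 - 1 = 203

203


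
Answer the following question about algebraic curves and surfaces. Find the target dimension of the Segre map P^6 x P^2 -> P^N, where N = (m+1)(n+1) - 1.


The Segre embedding maps P^m x P^n into P^N via
all products of coordinates from each factor.
N = (m+1)(n+1) - 1
N = (6+1)(2+1) - 1
N = 7*3 - 1
N = 21 - 1 = 20

20


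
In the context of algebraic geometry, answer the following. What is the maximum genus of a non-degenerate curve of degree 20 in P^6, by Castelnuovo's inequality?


Castelnuovo's bound: write d - 1 = m(r-1) + epsilon with 0 <= epsilon < r-1.
d - 1 = 20 - 1 = 19
r - 1 = 6 - 1 = 5
19 = 3*5 + 4, so m = 3, epsilon = 4
pi(d, r) = m(m-1)(r-1)/2 + m*epsilon
= 3*2*5/2 + 3*4
= 30/2 + 12
= 15 + 12 = 27

27


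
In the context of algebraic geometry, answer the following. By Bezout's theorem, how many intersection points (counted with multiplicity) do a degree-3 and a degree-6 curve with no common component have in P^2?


Bezout's theorem states the intersection count equals the product of degrees.
Intersection count = 3 * 6 = 18

18


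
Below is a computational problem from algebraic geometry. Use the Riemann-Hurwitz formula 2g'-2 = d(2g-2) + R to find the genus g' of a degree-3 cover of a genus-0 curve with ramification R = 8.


Riemann-Hurwitz formula: 2g' - 2 = d(2g - 2) + R
Given: d = 3, g = 0, R = 8
2g' - 2 = 3*(2*0 - 2) + 8
2g' - 2 = 3*(-2) + 8
2g' - 2 = -6 + 8 = 2
2g' = 4
g' = 2

2


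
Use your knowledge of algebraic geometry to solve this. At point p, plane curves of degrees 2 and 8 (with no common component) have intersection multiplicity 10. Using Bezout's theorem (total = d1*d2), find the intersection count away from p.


By Bezout's theorem, the total intersection number is d1 * d2.
Total = 2 * 8 = 16
Intersection multiplicity at p = 10
Remaining intersections = 16 - 10 = 6

6


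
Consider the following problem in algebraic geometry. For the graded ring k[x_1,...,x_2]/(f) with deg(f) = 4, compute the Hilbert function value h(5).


For R = k[x_1,...,x_n]/(f) with f homogeneous of degree e:
The Hilbert series is (1 - t^e)/(1 - t)^n.
So h(d) = C(d+n-1, n-1) - C(d-e+n-1, n-1) for d >= e.
With n=2, e=4, d=5:
C(5+2-1, 2-1) = C(6, 1) = 6
C(5-4+2-1, 2-1) = C(2, 1) = 2
h(5) = 6 - 2 = 4

4


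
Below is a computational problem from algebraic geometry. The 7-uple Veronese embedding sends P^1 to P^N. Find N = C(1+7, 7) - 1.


The Veronese embedding v_d: P^n -> P^N maps each point to all
degree-d monomials in n+1 homogeneous coordinates.
N = C(n+d, d) - 1
N = C(1+7, 7) - 1
N = C(8, 7) - 1
C(8, 7) = 8
N = 8 - 1 = 7

7


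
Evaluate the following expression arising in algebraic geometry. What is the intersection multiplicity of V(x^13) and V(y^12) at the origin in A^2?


The intersection multiplicity of V(x^a) and V(y^b) at the origin is:
I(O; V(x^13), V(y^12)) = dim_k(k[x,y]/(x^13, y^12))
A basis for k[x,y]/(x^13, y^12) is the set of monomials x^i * y^j
where 0 <= i < 13 and 0 <= j < 12.
The number of such monomials is 13 * 12 = 156

156


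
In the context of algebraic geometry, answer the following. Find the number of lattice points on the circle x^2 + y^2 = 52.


Systematically check integer values of x where x^2 <= 52.
For each valid x, check if 52 - x^2 is a perfect square.
x=4: 52 - 16 = 36, sqrt = 6 (valid)
x=6: 52 - 36 = 16, sqrt = 4 (valid)
Total integer solutions found: 8

8


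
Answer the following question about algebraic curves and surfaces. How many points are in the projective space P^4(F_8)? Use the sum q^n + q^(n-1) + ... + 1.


P^4(F_8) has (q^(n+1) - 1)/(q - 1) points.
= 8^4 + 8^3 + 8^2 + 8^1 + 8^0
= 4096 + 512 + 64 + 8 + 1
= 4681

4681


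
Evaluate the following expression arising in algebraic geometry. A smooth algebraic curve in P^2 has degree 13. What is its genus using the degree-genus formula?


Using the genus formula for smooth plane curves:
g = (d-1)(d-2)/2
g = (13-1)(13-2)/2
g = 12*11/2
g = 132/2 = 66

66


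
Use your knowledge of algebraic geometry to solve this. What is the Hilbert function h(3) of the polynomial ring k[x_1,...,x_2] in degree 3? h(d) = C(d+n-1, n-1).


The Hilbert function for the polynomial ring in 2 variables is:
h(d) = C(d+n-1, n-1)
h(3) = C(3+2-1, 2-1) = C(4, 1)
= 4! / (1! * 3!)
= 4

4


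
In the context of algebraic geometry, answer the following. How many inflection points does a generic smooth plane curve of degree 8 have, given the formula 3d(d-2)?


For a general smooth plane curve C of degree d, the inflection points are
the intersection of C with its Hessian curve, which has degree 3(d-2).
By Bezout, the total intersection number is d * 3(d-2) = 8 * 18 = 144.
For a general curve every flex is ordinary, so each contributes
multiplicity 1 to C·Hess(C), and the number of distinct inflection
points is 3d(d-2).
Inflection points = 3*8*(8-2) = 3*8*6 = 144

144


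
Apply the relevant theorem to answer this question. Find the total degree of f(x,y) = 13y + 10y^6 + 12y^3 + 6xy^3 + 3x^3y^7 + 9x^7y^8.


Examine each term for its total degree (sum of exponents).
  Term '13y' has total degree 0+1 = 1.
  Term '10y^6' has total degree 0+6 = 6.
  Term '12y^3' has total degree 0+3 = 3.
  Term '6xy^3' has total degree 1+3 = 4.
  Term '3x^3y^7' has total degree 3+7 = 10.
  Term '9x^7y^8' has total degree 7+8 = 15.
The maximum total degree among all terms is 15.

15


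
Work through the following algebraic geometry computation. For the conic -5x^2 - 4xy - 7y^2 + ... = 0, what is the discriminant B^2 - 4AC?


The discriminant of a conic Ax^2 + Bxy + Cy^2 + ... = 0 is B^2 - 4AC.
B^2 = (-4)^2 = 16
4AC = 4*(-5)*(-7) = 140
Discriminant = 16 - 140 = -124

-124


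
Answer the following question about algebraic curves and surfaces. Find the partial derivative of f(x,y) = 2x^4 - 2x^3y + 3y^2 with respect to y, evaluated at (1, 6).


df/dy = (-2)*x^3 + 2*3*y^1
At (1,6): (-2)*1^3 + 2*3*6^1
= -2 + 36
= 34

34


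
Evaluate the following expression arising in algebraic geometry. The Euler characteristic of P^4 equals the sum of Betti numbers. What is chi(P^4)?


The complex projective space P^4 has one cell in each even real dimension 0, 2, ..., 8.
The cohomology groups are H^{2k}(P^4) = Z for k = 0,...,4, and 0 otherwise.
Euler characteristic = sum of Betti numbers = 1 per even-dimensional cohomology group.
chi(P^4) = 4 + 1 = 5

5


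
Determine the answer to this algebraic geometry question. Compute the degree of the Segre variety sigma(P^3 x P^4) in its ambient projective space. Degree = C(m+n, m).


The degree of the Segre variety P^3 x P^4 is C(m+n, m).
= C(7, 3)
= 35

35


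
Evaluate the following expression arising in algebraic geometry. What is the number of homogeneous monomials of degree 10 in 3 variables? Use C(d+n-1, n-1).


The number of degree-10 monomials in 3 variables is C(d+n-1, n-1).
= C(10+3-1, 3-1) = C(12, 2)
= 66

66


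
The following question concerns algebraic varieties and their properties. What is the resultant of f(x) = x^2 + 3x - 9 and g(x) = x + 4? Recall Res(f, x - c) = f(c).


For Res(f, x - c), we evaluate f at x = c.
f(-4) = (-4)^2 + 3*(-4) - 9
= 16 - 12 - 9
= 4 - 9 = -5
Res(f, g) = -5

-5


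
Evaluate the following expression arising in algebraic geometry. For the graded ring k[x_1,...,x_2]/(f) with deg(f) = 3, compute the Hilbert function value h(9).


For R = k[x_1,...,x_n]/(f) with f homogeneous of degree e:
The Hilbert series is (1 - t^e)/(1 - t)^n.
So h(d) = C(d+n-1, n-1) - C(d-e+n-1, n-1) for d >= e.
With n=2, e=3, d=9:
C(9+2-1, 2-1) = C(10, 1) = 10
C(9-3+2-1, 2-1) = C(7, 1) = 7
h(9) = 10 - 7 = 3

3


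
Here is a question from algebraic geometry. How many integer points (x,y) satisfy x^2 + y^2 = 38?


Systematically check integer values of x where x^2 <= 38.
For each valid x, check if 38 - x^2 is a perfect square.
Total integer solutions found: 0

0


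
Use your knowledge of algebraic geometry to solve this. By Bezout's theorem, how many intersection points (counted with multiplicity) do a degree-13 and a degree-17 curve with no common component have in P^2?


Bezout's theorem states the intersection count equals the product of degrees.
Intersection count = 13 * 17 = 221

221


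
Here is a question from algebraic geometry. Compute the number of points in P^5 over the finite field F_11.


P^5(F_11) has (q^(n+1) - 1)/(q - 1) points.
= 11^5 + 11^4 + 11^3 + 11^2 + 11^1 + 11^0
= 161051 + 14641 + 1331 + 121 + 11 + 1
= 177156

177156


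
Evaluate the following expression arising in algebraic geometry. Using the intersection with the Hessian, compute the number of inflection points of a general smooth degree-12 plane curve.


For a general smooth plane curve C of degree d, the inflection points are
the intersection of C with its Hessian curve, which has degree 3(d-2).
By Bezout, the total intersection number is d * 3(d-2) = 12 * 30 = 360.
For a general curve every flex is ordinary, so each contributes
multiplicity 1 to C·Hess(C), and the number of distinct inflection
points is 3d(d-2).
Inflection points = 3*12*(12-2) = 3*12*10 = 360

360


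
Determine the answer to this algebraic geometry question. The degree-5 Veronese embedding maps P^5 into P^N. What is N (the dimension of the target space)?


The Veronese embedding v_d: P^n -> P^N maps each point to all
degree-d monomials in n+1 homogeneous coordinates.
N = C(n+d, d) - 1
N = C(5+5, 5) - 1
N = C(10, 5) - 1
C(10, 5) = 252
N = 252 - 1 = 251

251


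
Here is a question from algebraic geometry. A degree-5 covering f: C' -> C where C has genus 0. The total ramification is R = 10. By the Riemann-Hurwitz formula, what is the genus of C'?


Riemann-Hurwitz formula: 2g' - 2 = d(2g - 2) + R
Given: d = 5, g = 0, R = 10
2g' - 2 = 5*(2*0 - 2) + 10
2g' - 2 = 5*(-2) + 10
2g' - 2 = -10 + 10 = 0
2g' = 2
g' = 1

1


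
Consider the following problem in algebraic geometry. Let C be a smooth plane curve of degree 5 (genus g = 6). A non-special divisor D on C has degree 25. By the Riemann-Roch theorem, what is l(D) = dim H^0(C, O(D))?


First, compute the genus of a smooth plane curve of degree 5:
g = (d-1)(d-2)/2 = (5-1)(5-2)/2 = 6
For a non-special divisor D (i.e., h^1(D) = 0), Riemann-Roch gives:
l(D) = deg(D) - g + 1
Since deg(D) = 25 >= 2g - 1 = 11, D is non-special.
l(D) = 25 - 6 + 1 = 20

20


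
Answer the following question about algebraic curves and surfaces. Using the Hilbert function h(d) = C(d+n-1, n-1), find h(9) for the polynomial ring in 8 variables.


The Hilbert function for the polynomial ring in 8 variables is:
h(d) = C(d+n-1, n-1)
h(9) = C(9+8-1, 8-1) = C(16, 7)
= 16! / (7! * 9!)
= 11440

11440


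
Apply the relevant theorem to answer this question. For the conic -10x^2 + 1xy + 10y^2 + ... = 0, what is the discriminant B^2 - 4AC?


The discriminant of a conic Ax^2 + Bxy + Cy^2 + ... = 0 is B^2 - 4AC.
B^2 = 1^2 = 1
4AC = 4*(-10)*10 = -400
Discriminant = 1 + 400 = 401

401


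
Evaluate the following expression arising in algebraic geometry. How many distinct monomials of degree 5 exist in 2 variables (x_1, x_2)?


The number of degree-5 monomials in 2 variables is C(d+n-1, n-1).
= C(5+2-1, 2-1) = C(6, 1)
= 6

6


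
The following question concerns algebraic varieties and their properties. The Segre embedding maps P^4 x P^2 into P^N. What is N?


The Segre embedding maps P^m x P^n into P^N via
all products of coordinates from each factor.
N = (m+1)(n+1) - 1
N = (4+1)(2+1) - 1
N = 5*3 - 1
N = 15 - 1 = 14

14


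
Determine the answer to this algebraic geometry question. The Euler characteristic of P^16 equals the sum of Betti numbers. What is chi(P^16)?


The complex projective space P^16 has one cell in each even real dimension 0, 2, ..., 32.
The cohomology groups are H^{2k}(P^16) = Z for k = 0,...,16, and 0 otherwise.
Euler characteristic = sum of Betti numbers = 1 per even-dimensional cohomology group.
chi(P^16) = 16 + 1 = 17

17


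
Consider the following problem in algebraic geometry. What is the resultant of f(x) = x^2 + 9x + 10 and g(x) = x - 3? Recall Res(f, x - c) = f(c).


For Res(f, x - c), we evaluate f at x = c.
f(3) = 3^2 + 9*3 + 10
= 9 + 27 + 10
= 36 + 10 = 46
Res(f, g) = 46

46


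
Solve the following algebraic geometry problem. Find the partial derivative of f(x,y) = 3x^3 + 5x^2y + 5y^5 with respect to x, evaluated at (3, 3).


df/dx = 3*3*x^2 + 2*5*x^1*y
At (3,3): 3*3*3^2 + 2*5*3^1*3
= 81 + 90
= 171

171


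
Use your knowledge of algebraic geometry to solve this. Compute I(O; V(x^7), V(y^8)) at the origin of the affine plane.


The intersection multiplicity of V(x^a) and V(y^b) at the origin is:
I(O; V(x^7), V(y^8)) = dim_k(k[x,y]/(x^7, y^8))
A basis for k[x,y]/(x^7, y^8) is the set of monomials x^i * y^j
where 0 <= i < 7 and 0 <= j < 8.
The number of such monomials is 7 * 8 = 56

56


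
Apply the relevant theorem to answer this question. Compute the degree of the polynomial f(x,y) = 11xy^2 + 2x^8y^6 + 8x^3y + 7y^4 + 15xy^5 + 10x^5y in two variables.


Examine each term for its total degree (sum of exponents).
  Term '11xy^2' has total degree 1+2 = 3.
  Term '2x^8y^6' has total degree 8+6 = 14.
  Term '8x^3y' has total degree 3+1 = 4.
  Term '7y^4' has total degree 0+4 = 4.
  Term '15xy^5' has total degree 1+5 = 6.
  Term '10x^5y' has total degree 5+1 = 6.
The maximum total degree among all terms is 14.

14


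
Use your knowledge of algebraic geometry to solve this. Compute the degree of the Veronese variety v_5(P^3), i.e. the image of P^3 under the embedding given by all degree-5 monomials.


The Veronese variety v_5(P^3) has degree d^r.
d^r = 5^3 = 125

125


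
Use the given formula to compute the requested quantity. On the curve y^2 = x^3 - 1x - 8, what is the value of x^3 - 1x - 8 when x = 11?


Compute x^3 - 1x - 8 at x = 11:
x^3 = 11^3 = 1331
(-1)*x = (-1)*11 = -11
Sum: 1331 - 11 - 8 = 1312

1312


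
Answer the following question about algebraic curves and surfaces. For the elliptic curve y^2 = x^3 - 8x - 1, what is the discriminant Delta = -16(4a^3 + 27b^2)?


Compute each component:
4a^3 = 4*(-8)^3 = 4*(-512) = -2048
27b^2 = 27*(-1)^2 = 27*1 = 27
4a^3 + 27b^2 = -2048 + 27 = -2021
Delta = -16*(-2021) = 32336

32336


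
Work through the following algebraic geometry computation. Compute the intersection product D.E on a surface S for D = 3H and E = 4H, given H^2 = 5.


Using bilinearity of the intersection pairing on a surface S:
(aH).(bH) = ab * (H.H)
We have H^2 = 5.
D.E = (3H).(4H) = 3*4*5
= 12*5
= 60

60


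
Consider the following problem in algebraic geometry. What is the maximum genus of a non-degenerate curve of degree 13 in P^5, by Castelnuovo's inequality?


Castelnuovo's bound: write d - 1 = m(r-1) + epsilon with 0 <= epsilon < r-1.
d - 1 = 13 - 1 = 12
r - 1 = 5 - 1 = 4
12 = 3*4 + 0, so m = 3, epsilon = 0
pi(d, r) = m(m-1)(r-1)/2 + m*epsilon
= 3*2*4/2 + 3*0
= 24/2 + 0
= 12 + 0 = 12

12


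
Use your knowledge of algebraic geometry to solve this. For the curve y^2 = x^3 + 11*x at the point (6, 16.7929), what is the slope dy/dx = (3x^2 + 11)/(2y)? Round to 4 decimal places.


Using implicit differentiation of y^2 = x^3 + 11*x:
2y * dy/dx = 3x^2 + 11
dy/dx = (3x^2 + 11)/(2y)
Numerator: 3*6^2 + 11 = 119
Denominator: 2*16.7929 = 33.5858
dy/dx = 119/33.5858 = 3.5432

3.5432


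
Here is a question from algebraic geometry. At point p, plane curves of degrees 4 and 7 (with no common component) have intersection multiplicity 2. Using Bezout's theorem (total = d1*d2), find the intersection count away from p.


By Bezout's theorem, the total intersection number is d1 * d2.
Total = 4 * 7 = 28
Intersection multiplicity at p = 2
Remaining intersections = 28 - 2 = 26

26


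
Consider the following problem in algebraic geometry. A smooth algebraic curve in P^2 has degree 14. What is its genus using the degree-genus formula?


Using the genus formula for smooth plane curves:
g = (d-1)(d-2)/2
g = (14-1)(14-2)/2
g = 13*12/2
g = 156/2 = 78

78


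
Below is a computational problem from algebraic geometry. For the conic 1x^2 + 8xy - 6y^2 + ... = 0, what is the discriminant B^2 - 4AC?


The discriminant of a conic Ax^2 + Bxy + Cy^2 + ... = 0 is B^2 - 4AC.
B^2 = 8^2 = 64
4AC = 4*1*(-6) = -24
Discriminant = 64 + 24 = 88

88


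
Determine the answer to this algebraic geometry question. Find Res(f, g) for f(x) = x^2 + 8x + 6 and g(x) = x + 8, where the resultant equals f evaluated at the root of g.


For Res(f, x - c), we evaluate f at x = c.
f(-8) = (-8)^2 + 8*(-8) + 6
= 64 - 64 + 6
= 0 + 6 = 6
Res(f, g) = 6

6


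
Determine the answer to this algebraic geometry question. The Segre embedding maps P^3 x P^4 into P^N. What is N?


The Segre embedding maps P^m x P^n into P^N via
all products of coordinates from each factor.
N = (m+1)(n+1) - 1
N = (3+1)(4+1) - 1
N = 4*5 - 1
N = 20 - 1 = 19

19


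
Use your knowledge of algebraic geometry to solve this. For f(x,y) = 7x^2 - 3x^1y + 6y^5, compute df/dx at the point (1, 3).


df/dx = 2*7*x^1 + 1*(-3)*x^0*y
At (1,3): 2*7*1^1 + 1*(-3)*1^0*3
= 14 - 9
= 5

5


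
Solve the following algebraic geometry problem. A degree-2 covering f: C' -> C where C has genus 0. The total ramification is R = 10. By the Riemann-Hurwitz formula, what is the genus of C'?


Riemann-Hurwitz formula: 2g' - 2 = d(2g - 2) + R
Given: d = 2, g = 0, R = 10
2g' - 2 = 2*(2*0 - 2) + 10
2g' - 2 = 2*(-2) + 10
2g' - 2 = -4 + 10 = 6
2g' = 8
g' = 4

4


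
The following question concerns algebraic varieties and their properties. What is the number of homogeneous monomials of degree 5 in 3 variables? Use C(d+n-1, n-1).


The number of degree-5 monomials in 3 variables is C(d+n-1, n-1).
= C(5+3-1, 3-1) = C(7, 2)
= 21

21


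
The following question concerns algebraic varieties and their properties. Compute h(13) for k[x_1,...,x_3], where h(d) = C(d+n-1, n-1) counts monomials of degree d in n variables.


The Hilbert function for the polynomial ring in 3 variables is:
h(d) = C(d+n-1, n-1)
h(13) = C(13+3-1, 3-1) = C(15, 2)
= 15! / (2! * 13!)
= 105

105


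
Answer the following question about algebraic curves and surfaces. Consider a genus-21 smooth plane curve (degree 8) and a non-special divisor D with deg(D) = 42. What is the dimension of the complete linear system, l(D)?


First, compute the genus of a smooth plane curve of degree 8:
g = (d-1)(d-2)/2 = (8-1)(8-2)/2 = 21
For a non-special divisor D (i.e., h^1(D) = 0), Riemann-Roch gives:
l(D) = deg(D) - g + 1
Since deg(D) = 42 >= 2g - 1 = 41, D is non-special.
l(D) = 42 - 21 + 1 = 22

22


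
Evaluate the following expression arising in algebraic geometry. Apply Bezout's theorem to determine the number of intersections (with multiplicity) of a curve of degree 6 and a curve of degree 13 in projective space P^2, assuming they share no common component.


Bezout's theorem states the intersection count equals the product of degrees.
Intersection count = 6 * 13 = 78

78


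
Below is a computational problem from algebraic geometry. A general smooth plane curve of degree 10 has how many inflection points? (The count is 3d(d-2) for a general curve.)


For a general smooth plane curve C of degree d, the inflection points are
the intersection of C with its Hessian curve, which has degree 3(d-2).
By Bezout, the total intersection number is d * 3(d-2) = 10 * 24 = 240.
For a general curve every flex is ordinary, so each contributes
multiplicity 1 to C·Hess(C), and the number of distinct inflection
points is 3d(d-2).
Inflection points = 3*10*(10-2) = 3*10*8 = 240

240


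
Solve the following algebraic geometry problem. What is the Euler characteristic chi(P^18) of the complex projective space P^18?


The complex projective space P^18 has one cell in each even real dimension 0, 2, ..., 36.
The cohomology groups are H^{2k}(P^18) = Z for k = 0,...,18, and 0 otherwise.
Euler characteristic = sum of Betti numbers = 1 per even-dimensional cohomology group.
chi(P^18) = 18 + 1 = 19

19


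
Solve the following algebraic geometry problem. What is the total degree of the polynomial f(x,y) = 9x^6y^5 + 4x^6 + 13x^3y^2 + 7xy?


Examine each term for its total degree (sum of exponents).
  Term '9x^6y^5' has total degree 6+5 = 11.
  Term '4x^6' has total degree 6+0 = 6.
  Term '13x^3y^2' has total degree 3+2 = 5.
  Term '7xy' has total degree 1+1 = 2.
The maximum total degree among all terms is 11.

11


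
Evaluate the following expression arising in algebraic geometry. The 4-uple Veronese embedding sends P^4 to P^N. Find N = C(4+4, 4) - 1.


The Veronese embedding v_d: P^n -> P^N maps each point to all
degree-d monomials in n+1 homogeneous coordinates.
N = C(n+d, d) - 1
N = C(4+4, 4) - 1
N = C(8, 4) - 1
C(8, 4) = 70
N = 70 - 1 = 69

69


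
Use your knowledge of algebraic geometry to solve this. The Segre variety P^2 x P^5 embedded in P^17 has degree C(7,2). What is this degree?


The degree of the Segre variety P^2 x P^5 is C(m+n, m).
= C(7, 2)
= 21

21


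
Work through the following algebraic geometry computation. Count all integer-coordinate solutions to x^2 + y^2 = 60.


Systematically check integer values of x where x^2 <= 60.
For each valid x, check if 60 - x^2 is a perfect square.
Total integer solutions found: 0

0


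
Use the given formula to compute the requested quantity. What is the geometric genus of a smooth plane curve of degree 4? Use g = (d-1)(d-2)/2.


Using the genus formula for smooth plane curves:
g = (d-1)(d-2)/2
g = (4-1)(4-2)/2
g = 3*2/2
g = 6/2 = 3

3


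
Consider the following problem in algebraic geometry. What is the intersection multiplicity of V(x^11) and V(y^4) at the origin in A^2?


The intersection multiplicity of V(x^a) and V(y^b) at the origin is:
I(O; V(x^11), V(y^4)) = dim_k(k[x,y]/(x^11, y^4))
A basis for k[x,y]/(x^11, y^4) is the set of monomials x^i * y^j
where 0 <= i < 11 and 0 <= j < 4.
The number of such monomials is 11 * 4 = 44

44


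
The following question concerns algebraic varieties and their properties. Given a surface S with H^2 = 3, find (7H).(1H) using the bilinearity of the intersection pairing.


Using bilinearity of the intersection pairing on a surface S:
(aH).(bH) = ab * (H.H)
We have H^2 = 3.
D.E = (7H).(1H) = 7*1*3
= 7*3
= 21

21


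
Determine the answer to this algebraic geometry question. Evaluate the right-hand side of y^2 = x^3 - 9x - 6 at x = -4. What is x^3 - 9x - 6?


Compute x^3 - 9x - 6 at x = -4:
x^3 = (-4)^3 = -64
(-9)*x = (-9)*(-4) = 36
Sum: -64 + 36 - 6 = -34

-34


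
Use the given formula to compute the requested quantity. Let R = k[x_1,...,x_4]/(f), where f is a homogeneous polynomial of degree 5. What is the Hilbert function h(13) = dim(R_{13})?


For R = k[x_1,...,x_n]/(f) with f homogeneous of degree e:
The Hilbert series is (1 - t^e)/(1 - t)^n.
So h(d) = C(d+n-1, n-1) - C(d-e+n-1, n-1) for d >= e.
With n=4, e=5, d=13:
C(13+4-1, 4-1) = C(16, 3) = 560
C(13-5+4-1, 4-1) = C(11, 3) = 165
h(13) = 560 - 165 = 395

395


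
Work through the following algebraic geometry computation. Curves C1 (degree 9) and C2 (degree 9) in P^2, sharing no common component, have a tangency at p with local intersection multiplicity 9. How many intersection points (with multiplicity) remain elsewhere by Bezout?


By Bezout's theorem, the total intersection number is d1 * d2.
Total = 9 * 9 = 81
Intersection multiplicity at p = 9
Remaining intersections = 81 - 9 = 72

72


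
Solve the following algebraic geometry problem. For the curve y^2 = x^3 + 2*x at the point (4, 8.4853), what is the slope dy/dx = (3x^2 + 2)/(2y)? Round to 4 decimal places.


Using implicit differentiation of y^2 = x^3 + 2*x:
2y * dy/dx = 3x^2 + 2
dy/dx = (3x^2 + 2)/(2y)
Numerator: 3*4^2 + 2 = 50
Denominator: 2*8.4853 = 16.9706
dy/dx = 50/16.9706 = 2.9463

2.9463


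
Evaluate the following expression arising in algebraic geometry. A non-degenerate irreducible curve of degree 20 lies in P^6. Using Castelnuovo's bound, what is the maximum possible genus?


Castelnuovo's bound: write d - 1 = m(r-1) + epsilon with 0 <= epsilon < r-1.
d - 1 = 20 - 1 = 19
r - 1 = 6 - 1 = 5
19 = 3*5 + 4, so m = 3, epsilon = 4
pi(d, r) = m(m-1)(r-1)/2 + m*epsilon
= 3*2*5/2 + 3*4
= 30/2 + 12
= 15 + 12 = 27

27


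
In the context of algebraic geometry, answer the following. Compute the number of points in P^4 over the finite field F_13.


P^4(F_13) has (q^(n+1) - 1)/(q - 1) points.
= 13^4 + 13^3 + 13^2 + 13^1 + 13^0
= 28561 + 2197 + 169 + 13 + 1
= 30941

30941


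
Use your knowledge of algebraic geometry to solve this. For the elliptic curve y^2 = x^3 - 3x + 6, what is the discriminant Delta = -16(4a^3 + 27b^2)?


Compute each component:
4a^3 = 4*(-3)^3 = 4*(-27) = -108
27b^2 = 27*6^2 = 27*36 = 972
4a^3 + 27b^2 = -108 + 972 = 864
Delta = -16*864 = -13824

-13824


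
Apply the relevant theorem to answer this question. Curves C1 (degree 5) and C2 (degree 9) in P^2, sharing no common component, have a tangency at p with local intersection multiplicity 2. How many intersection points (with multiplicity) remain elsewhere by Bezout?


By Bezout's theorem, the total intersection number is d1 * d2.
Total = 5 * 9 = 45
Intersection multiplicity at p = 2
Remaining intersections = 45 - 2 = 43

43


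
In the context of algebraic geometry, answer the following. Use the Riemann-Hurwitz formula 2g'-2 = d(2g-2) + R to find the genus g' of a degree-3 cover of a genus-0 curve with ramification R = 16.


Riemann-Hurwitz formula: 2g' - 2 = d(2g - 2) + R
Given: d = 3, g = 0, R = 16
2g' - 2 = 3*(2*0 - 2) + 16
2g' - 2 = 3*(-2) + 16
2g' - 2 = -6 + 16 = 10
2g' = 12
g' = 6

6


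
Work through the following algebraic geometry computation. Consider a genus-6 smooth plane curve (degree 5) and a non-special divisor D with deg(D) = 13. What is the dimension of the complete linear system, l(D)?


First, compute the genus of a smooth plane curve of degree 5:
g = (d-1)(d-2)/2 = (5-1)(5-2)/2 = 6
For a non-special divisor D (i.e., h^1(D) = 0), Riemann-Roch gives:
l(D) = deg(D) - g + 1
Since deg(D) = 13 >= 2g - 1 = 11, D is non-special.
l(D) = 13 - 6 + 1 = 8

8


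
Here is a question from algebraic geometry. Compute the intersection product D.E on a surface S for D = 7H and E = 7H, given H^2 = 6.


Using bilinearity of the intersection pairing on a surface S:
(aH).(bH) = ab * (H.H)
We have H^2 = 6.
D.E = (7H).(7H) = 7*7*6
= 49*6
= 294

294


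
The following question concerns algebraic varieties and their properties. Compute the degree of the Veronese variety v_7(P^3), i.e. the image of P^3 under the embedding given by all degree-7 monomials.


The Veronese variety v_7(P^3) has degree d^r.
d^r = 7^3 = 343

343


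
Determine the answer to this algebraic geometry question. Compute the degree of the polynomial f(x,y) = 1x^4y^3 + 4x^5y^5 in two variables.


Examine each term for its total degree (sum of exponents).
  Term '1x^4y^3' has total degree 4+3 = 7.
  Term '4x^5y^5' has total degree 5+5 = 10.
The maximum total degree among all terms is 10.

10
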